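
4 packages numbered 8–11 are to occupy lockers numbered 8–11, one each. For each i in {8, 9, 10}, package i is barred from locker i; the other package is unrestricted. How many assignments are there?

Let Aᵢ (for i ∈ {8, 9, 10}) be the placements that put package i in its forbidden locker. Any j of these fix j positions, leaving (4−j)! ways to fill the rest, and there are C(3,j) ways to pick which j.
By inclusion–exclusion, the number of valid placements is Σ_{j=0}^{3} (−1)^j C(3,j)·(4−j)!.
Computing: 24 − 18 + 6 − 1 = 11.

11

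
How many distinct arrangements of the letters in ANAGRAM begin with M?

Fix M in the first position and arrange the remaining 6 letters.
Those 6 letters have A appearing 3 times, giving (6)!/(3!) = 120.

120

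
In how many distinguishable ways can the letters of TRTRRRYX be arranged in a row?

TRTRRRYX has 8 letters with R appearing 4 times and T appearing twice.
The number of distinct arrangements is 8!/(4!·2!) = 40320/48 = 840.

840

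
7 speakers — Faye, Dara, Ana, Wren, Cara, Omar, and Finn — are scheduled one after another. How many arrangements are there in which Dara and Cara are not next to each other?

There are 7! = 5040 arrangements in all. If Dara and Cara are adjacent, merging them into one block gives 2·(6)! = 1440 arrangements.
Complementary counting: 5040 − 1440 = 3600.

3600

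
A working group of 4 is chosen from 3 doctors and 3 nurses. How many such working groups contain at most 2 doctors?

12

Split by how many doctors are chosen (0 through 2).
Sum: C(3,0)·C(3,4) + C(3,1)·C(3,3) + C(3,2)·C(3,2) = 0 + 3 + 9 = 12.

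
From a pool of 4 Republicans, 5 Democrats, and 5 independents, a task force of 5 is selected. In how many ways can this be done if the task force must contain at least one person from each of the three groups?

Unrestricted: C(14,5) = 2002 ways to pick any 5 of the 14.
Subtract selections that omit an entire group: no Republicans → C(10,5) = 252; no Democrats → C(9,5) = 126; no independents → C(9,5) = 126.
Add back selections omitting two groups (i.e. drawn from a single group): C(4,5) + C(5,5) + C(5,5) = 2.
By inclusion–exclusion: 2002 − 504 + 2 = 1500.

1500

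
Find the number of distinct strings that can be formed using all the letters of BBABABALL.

1260

BBABABALL has 9 letters with A appearing 3 times, B appearing 4 times, and L appearing twice.
Dividing 9! = 362880 by 4!·3!·2! = 288 for the repeated letters gives 1260.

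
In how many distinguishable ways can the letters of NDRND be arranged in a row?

The 5 letters of NDRND have repeats: D appearing twice and N appearing twice.
The number of distinct arrangements is 5!/(2!·2!) = 120/4 = 30.

30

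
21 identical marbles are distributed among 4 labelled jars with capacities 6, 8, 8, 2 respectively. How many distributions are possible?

Without the upper bounds there are C(24,3) = 2024 ways to split 21 among 4 jars.
Subtract solutions that violate a single cap (substitute x_i' = x_i − (cap_i+1)): x_1 ≥ 7 gives C(17,3) = 680; x_2 ≥ 9 gives C(15,3) = 455; x_3 ≥ 9 gives C(15,3) = 455; x_4 ≥ 3 gives C(21,3) = 1330. Together 2920.
Add back pairs where two caps are both exceeded: 56 + 56 + 364 + 20 + 220 + 220 = 936.
Subtract triples: 0 + 10 + 10 + 1 = 21.
By inclusion–exclusion the count is 2024 − 2920 + 936 − 21 = 19.

19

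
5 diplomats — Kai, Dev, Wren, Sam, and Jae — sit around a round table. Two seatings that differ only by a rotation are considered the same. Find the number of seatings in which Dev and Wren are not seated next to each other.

Without the restriction there are (4)! = 24 seatings.
Seatings with Dev beside Wren: treat them as a block with 2 internal orders, giving 2 × (3)! = 12.
Subtracting, 24 − 12 = 12.

12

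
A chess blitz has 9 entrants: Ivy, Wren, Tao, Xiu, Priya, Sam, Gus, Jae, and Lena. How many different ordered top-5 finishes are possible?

15120

This is an ordered selection of 5 from 9: P(9,5).
That gives 9 × 8 × 7 × 6 × 5 = 15120.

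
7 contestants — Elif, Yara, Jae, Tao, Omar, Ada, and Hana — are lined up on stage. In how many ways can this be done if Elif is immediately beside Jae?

Treat {Elif, Jae} as a single unit. There are 6 units to order, and the pair itself can be ordered 2 ways.
That gives 2 × 6! = 2 × 720 = 1440.

1440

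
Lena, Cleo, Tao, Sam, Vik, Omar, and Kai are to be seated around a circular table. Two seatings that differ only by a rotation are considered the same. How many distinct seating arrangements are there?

Fix one person's seat to break rotational symmetry; the remaining 6 people can be arranged in (6)! = 720 ways.

720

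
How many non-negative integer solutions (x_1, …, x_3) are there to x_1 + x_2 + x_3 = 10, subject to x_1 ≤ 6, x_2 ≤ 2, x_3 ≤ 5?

9

Without the upper bounds there are C(12,2) = 66 ways to split 10 among 3 variables.
Subtract solutions that violate a single cap (substitute x_i' = x_i − (cap_i+1)): x_1 ≥ 7 gives C(5,2) = 10; x_2 ≥ 3 gives C(9,2) = 36; x_3 ≥ 6 gives C(6,2) = 15. Together 61.
Add back pairs where two caps are both exceeded: 1 + 0 + 3 = 4.
By inclusion–exclusion the count is 66 − 61 + 4 = 9.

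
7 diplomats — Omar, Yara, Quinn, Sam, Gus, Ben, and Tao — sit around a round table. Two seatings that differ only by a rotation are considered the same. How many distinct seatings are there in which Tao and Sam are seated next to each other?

Treat {Tao, Sam} as one unit (2 internal orders) and seat the resulting 6 units around the table: (5)! circular arrangements.
So 2 × (5)! = 2 × 120 = 240.

240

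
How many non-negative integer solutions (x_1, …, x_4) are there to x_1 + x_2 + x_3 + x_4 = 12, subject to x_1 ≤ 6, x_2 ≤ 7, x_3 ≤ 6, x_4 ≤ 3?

152

By stars and bars, unrestricted non-negative solutions to x_1+…+x_4 = 12 number C(12+3,3) = 455.
Subtract solutions that violate a single cap (substitute x_i' = x_i − (cap_i+1)): x_1 ≥ 7 gives C(8,3) = 56; x_2 ≥ 8 gives C(7,3) = 35; x_3 ≥ 7 gives C(8,3) = 56; x_4 ≥ 4 gives C(11,3) = 165. Together 312.
Add back pairs where two caps are both exceeded: 0 + 0 + 4 + 0 + 1 + 4 = 9.
By inclusion–exclusion the count is 455 − 312 + 9 = 152.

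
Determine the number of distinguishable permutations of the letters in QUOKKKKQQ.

The 9 letters of QUOKKKKQQ have repeats: K appearing 4 times and Q appearing 3 times.
The number of distinct arrangements is 9!/(4!·3!) = 362880/144 = 2520.

2520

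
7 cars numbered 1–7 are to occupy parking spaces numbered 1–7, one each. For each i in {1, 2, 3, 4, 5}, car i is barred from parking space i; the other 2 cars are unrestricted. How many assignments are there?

2428

Let Aᵢ (for 1 ≤ i ≤ 5) be the placements that put car i in its forbidden parking space. Any j of these fix j positions, leaving (7−j)! ways to fill the rest, and there are C(5,j) ways to pick which j.
By inclusion–exclusion, the number of valid placements is Σ_{j=0}^{5} (−1)^j C(5,j)·(7−j)!.
Computing: 5040 − 3600 + 1200 − 240 + 30 − 2 = 2428.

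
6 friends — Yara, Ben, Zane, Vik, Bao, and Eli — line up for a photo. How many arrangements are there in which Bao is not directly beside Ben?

480

There are 6! = 720 arrangements in all. If Bao and Ben are adjacent, merging them into one block gives 2·(5)! = 240 arrangements.
So 720 − 240 = 480 arrangements keep them apart.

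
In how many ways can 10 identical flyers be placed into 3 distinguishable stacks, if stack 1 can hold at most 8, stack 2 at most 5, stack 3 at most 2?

By stars and bars, unrestricted non-negative solutions to x_1+…+x_3 = 10 number C(10+2,2) = 66.
Subtract solutions that violate a single cap (substitute x_i' = x_i − (cap_i+1)): x_1 ≥ 9 gives C(3,2) = 3; x_2 ≥ 6 gives C(6,2) = 15; x_3 ≥ 3 gives C(9,2) = 36. Together 54.
Add back pairs where two caps are both exceeded: 0 + 0 + 3 = 3.
By inclusion–exclusion the count is 66 − 54 + 3 = 15.

15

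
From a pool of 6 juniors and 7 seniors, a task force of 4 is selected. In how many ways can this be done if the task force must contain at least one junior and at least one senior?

665

Unrestricted: C(13,4) = 715 ways to pick any 4 of the 13.
Selections missing a whole group: no juniors → C(7,4) = 35; no seniors → C(6,4) = 15.
Both groups omitted at once is impossible, so 715 − 50 = 665.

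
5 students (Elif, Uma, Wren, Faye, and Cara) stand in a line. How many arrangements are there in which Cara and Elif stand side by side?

Place the 3 others and the Cara-Elif pair as 4 objects in a line; the pair has 2 internal arrangements.
That gives 2 × 4! = 2 × 24 = 48.

48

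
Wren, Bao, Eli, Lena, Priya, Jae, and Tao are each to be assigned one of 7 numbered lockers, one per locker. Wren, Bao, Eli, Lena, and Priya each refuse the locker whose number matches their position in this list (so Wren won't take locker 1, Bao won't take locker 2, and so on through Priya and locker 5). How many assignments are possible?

Let Aᵢ (for 1 ≤ i ≤ 5) be the placements that put person i in their forbidden locker. Any j of these fix j positions, leaving (7−j)! ways to fill the rest, and there are C(5,j) ways to pick which j.
By inclusion–exclusion, the number of valid placements is Σ_{j=0}^{5} (−1)^j C(5,j)·(7−j)!.
Computing: 5040 − 3600 + 1200 − 240 + 30 − 2 = 2428.

2428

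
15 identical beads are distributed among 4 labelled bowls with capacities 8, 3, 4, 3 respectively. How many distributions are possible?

Ignoring the caps, the number of non-negative solutions to x_1+…+x_4 = 15 is C(18,3) = 816.
Subtract solutions that violate a single cap (substitute x_i' = x_i − (cap_i+1)): x_1 ≥ 9 gives C(9,3) = 84; x_2 ≥ 4 gives C(14,3) = 364; x_3 ≥ 5 gives C(13,3) = 286; x_4 ≥ 4 gives C(14,3) = 364. Together 1098.
Add back pairs where two caps are both exceeded: 10 + 4 + 10 + 84 + 120 + 84 = 312.
Subtract triples: 0 + 0 + 0 + 10 = 10.
By inclusion–exclusion the count is 816 − 1098 + 312 − 10 = 20.

20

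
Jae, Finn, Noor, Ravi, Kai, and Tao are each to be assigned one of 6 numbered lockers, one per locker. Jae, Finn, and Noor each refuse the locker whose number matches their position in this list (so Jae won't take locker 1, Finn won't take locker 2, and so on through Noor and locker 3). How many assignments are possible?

Let Aᵢ (for i ∈ {1, 2, 3}) be the placements that put person i in their forbidden locker. Any j of these fix j positions, leaving (6−j)! ways to fill the rest, and there are C(3,j) ways to pick which j.
By inclusion–exclusion, the number of valid placements is Σ_{j=0}^{3} (−1)^j C(3,j)·(6−j)!.
Computing: 720 − 360 + 72 − 6 = 426.

426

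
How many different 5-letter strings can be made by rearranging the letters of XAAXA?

10

XAAXA has 5 letters with A appearing 3 times and X appearing twice.
So there are 5! / (3!·2!) = 10 distinguishable arrangements.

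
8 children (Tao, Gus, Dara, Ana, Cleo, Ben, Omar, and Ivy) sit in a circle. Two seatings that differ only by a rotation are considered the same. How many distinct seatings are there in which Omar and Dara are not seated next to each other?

All circular seatings of 8 people number (7)! = 5040.
Seatings with Omar beside Dara: treat them as a block with 2 internal orders, giving 2 × (6)! = 1440.
Subtracting, 5040 − 1440 = 3600.

3600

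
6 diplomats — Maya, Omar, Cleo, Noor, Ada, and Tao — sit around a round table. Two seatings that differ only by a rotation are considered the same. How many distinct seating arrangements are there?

Fix one person's seat to break rotational symmetry; the remaining 5 people can be arranged in (5)! = 120 ways.

120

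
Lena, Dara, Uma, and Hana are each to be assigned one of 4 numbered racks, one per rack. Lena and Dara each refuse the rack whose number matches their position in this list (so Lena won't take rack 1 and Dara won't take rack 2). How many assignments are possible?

Let Aᵢ (for i ∈ {1, 2}) be the placements that put person i in their forbidden rack. Any j of these fix j positions, leaving (4−j)! ways to fill the rest, and there are C(2,j) ways to pick which j.
By inclusion–exclusion, the number of valid placements is Σ_{j=0}^{2} (−1)^j C(2,j)·(4−j)!.
Computing: 24 − 12 + 2 = 14.

14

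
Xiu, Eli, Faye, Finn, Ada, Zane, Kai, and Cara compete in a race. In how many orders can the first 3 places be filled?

336

There are 8 choices for 1st place, 7 for 2nd, and 6 for 3rd.
That gives 8 × 7 × 6 = 336.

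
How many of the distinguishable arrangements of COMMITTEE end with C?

5040

With the last slot taken by C, it remains to arrange the other 8 letters (OMMITTEE).
Those 8 letters have E appearing twice, M appearing twice, and T appearing twice, giving (8)!/(2!·2!·2!) = 5040.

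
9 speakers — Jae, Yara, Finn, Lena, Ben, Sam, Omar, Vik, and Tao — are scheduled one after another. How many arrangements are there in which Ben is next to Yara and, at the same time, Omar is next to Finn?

20160

Treat {Ben,Yara} as one block (2 orders) and {Omar,Finn} as another (2 orders).
That leaves 7 units to arrange: 2 × 2 × 7! = 4 × 5040 = 20160.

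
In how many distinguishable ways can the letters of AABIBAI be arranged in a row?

Letter multiplicities in AABIBAI: A×3, B×2, I×2.
The number of distinct arrangements is 7!/(3!·2!·2!) = 5040/24 = 210.

210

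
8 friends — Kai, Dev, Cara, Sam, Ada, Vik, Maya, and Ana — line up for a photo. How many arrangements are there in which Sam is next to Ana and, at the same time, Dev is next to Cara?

2880

Treat {Sam,Ana} as one block (2 orders) and {Dev,Cara} as another (2 orders).
That leaves 6 units to arrange: 2 × 2 × 6! = 4 × 720 = 2880.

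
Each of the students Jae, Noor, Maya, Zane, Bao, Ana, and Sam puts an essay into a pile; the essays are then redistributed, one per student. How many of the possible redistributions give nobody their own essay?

Count assignments avoiding every fixed point. For any j of the 7 students fixed to their own essay, the other 7−j can be arranged in (7−j)! ways.
By inclusion–exclusion this is Σ_{j=0}^{7} (−1)^j C(7,j)·(7−j)!.
Computing: 5040 − 5040 + 2520 − 840 + 210 − 42 + 7 − 1 = 1854.

1854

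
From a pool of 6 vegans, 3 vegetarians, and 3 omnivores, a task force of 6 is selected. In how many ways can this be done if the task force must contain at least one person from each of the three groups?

756

Unrestricted: C(12,6) = 924 ways to pick any 6 of the 12.
Subtract selections that omit an entire group: no vegans → C(6,6) = 1; no vegetarians → C(9,6) = 84; no omnivores → C(9,6) = 84.
Add back selections omitting two groups (i.e. drawn from a single group): C(6,6) + C(3,6) + C(3,6) = 1.
By inclusion–exclusion: 924 − 169 + 1 = 756.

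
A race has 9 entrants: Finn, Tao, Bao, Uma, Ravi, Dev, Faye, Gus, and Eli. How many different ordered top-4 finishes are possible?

3024

This is an ordered selection of 4 from 9: P(9,4).
That gives 9 × 8 × 7 × 6 = 3024.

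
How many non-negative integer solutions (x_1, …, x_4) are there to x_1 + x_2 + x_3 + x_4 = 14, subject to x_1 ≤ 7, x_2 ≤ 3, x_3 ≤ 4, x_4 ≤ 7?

By stars and bars, unrestricted non-negative solutions to x_1+…+x_4 = 14 number C(14+3,3) = 680.
Subtract solutions that violate a single cap (substitute x_i' = x_i − (cap_i+1)): x_1 ≥ 8 gives C(9,3) = 84; x_2 ≥ 4 gives C(13,3) = 286; x_3 ≥ 5 gives C(12,3) = 220; x_4 ≥ 8 gives C(9,3) = 84. Together 674.
Add back pairs where two caps are both exceeded: 10 + 4 + 0 + 56 + 10 + 4 = 84.
By inclusion–exclusion the count is 680 − 674 + 84 = 90.

90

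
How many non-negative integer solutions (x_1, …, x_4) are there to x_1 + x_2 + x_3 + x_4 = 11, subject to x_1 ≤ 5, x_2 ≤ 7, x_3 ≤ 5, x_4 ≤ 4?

150

Without the upper bounds there are C(14,3) = 364 ways to split 11 among 4 variables.
Subtract solutions that violate a single cap (substitute x_i' = x_i − (cap_i+1)): x_1 ≥ 6 gives C(8,3) = 56; x_2 ≥ 8 gives C(6,3) = 20; x_3 ≥ 6 gives C(8,3) = 56; x_4 ≥ 5 gives C(9,3) = 84. Together 216.
Add back pairs where two caps are both exceeded: 0 + 0 + 1 + 0 + 0 + 1 = 2.
By inclusion–exclusion the count is 364 − 216 + 2 = 150.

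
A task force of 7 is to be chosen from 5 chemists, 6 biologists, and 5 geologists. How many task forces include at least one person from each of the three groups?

10660

Unrestricted: C(16,7) = 11440 ways to pick any 7 of the 16.
Selections missing a whole group: no chemists → C(11,7) = 330; no biologists → C(10,7) = 120; no geologists → C(11,7) = 330.
Add back selections omitting two groups (i.e. drawn from a single group): C(5,7) + C(6,7) + C(5,7) = 0.
By inclusion–exclusion: 11440 − 780 + 0 = 10660.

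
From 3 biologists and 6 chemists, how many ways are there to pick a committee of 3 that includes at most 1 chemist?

19

Split by how many chemists are chosen (0 through 1).
Sum: C(6,0)·C(3,3) + C(6,1)·C(3,2) = 1 + 18 = 19.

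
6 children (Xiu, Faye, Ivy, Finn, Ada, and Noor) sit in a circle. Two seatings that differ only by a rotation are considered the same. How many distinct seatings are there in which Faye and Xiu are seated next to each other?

48

Treat {Faye, Xiu} as one unit (2 internal orders) and seat the resulting 5 units around the table: (4)! circular arrangements.
So 2 × (4)! = 2 × 24 = 48.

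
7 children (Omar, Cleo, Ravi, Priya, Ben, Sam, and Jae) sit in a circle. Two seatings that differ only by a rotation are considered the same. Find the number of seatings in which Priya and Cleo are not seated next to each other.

480

Without the restriction there are (6)! = 720 seatings.
Those with Priya next to Cleo: fuse the pair into one unit and seat 6 units around a circle — 2·(5)! = 240.
Subtracting, 720 − 240 = 480.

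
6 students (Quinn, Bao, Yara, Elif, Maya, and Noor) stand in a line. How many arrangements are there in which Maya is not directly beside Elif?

There are 6! = 720 arrangements in all. If Maya and Elif are adjacent, merging them into one block gives 2·(5)! = 240 arrangements.
Complementary counting: 720 − 240 = 480.

480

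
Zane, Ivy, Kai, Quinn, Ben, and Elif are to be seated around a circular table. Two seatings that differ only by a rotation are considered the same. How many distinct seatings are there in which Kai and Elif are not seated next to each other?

Without the restriction there are (5)! = 120 seatings.
Those with Kai next to Elif: fuse the pair into one unit and seat 5 units around a circle — 2·(4)! = 48.
Subtracting, 120 − 48 = 72.

72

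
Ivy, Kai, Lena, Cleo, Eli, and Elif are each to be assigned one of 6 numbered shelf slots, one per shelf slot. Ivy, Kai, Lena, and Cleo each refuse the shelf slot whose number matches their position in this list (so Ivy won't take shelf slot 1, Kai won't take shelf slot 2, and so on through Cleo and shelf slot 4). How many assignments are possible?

Let Aᵢ (for 1 ≤ i ≤ 4) be the placements that put person i in their forbidden shelf slot. Any j of these fix j positions, leaving (6−j)! ways to fill the rest, and there are C(4,j) ways to pick which j.
By inclusion–exclusion, the number of valid placements is Σ_{j=0}^{4} (−1)^j C(4,j)·(6−j)!.
Computing: 720 − 480 + 144 − 24 + 2 = 362.

362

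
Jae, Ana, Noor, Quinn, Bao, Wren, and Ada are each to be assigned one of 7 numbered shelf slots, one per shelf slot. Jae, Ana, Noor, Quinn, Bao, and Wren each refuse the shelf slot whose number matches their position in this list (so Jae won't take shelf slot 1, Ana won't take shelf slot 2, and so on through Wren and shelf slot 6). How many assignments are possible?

2119

Let Aᵢ (for 1 ≤ i ≤ 6) be the placements that put person i in their forbidden shelf slot. Any j of these fix j positions, leaving (7−j)! ways to fill the rest, and there are C(6,j) ways to pick which j.
By inclusion–exclusion, the number of valid placements is Σ_{j=0}^{6} (−1)^j C(6,j)·(7−j)!.
Computing: 5040 − 4320 + 1800 − 480 + 90 − 12 + 1 = 2119.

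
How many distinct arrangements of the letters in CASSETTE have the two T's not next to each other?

Total arrangements of CASSETTE: 8!/(2!·2!·2!) = 5040.
If the two T's are adjacent, glue them into one block, leaving 7 items to arrange: (7)!/(2!·2!) = 1260 ways.
Hence 5040 − 1260 = 3780.

3780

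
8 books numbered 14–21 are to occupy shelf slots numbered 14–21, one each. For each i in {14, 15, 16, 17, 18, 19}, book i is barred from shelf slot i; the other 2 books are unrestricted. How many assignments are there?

18806

Let Aᵢ (for 14 ≤ i ≤ 19) be the placements that put book i in its forbidden shelf slot. Any j of these fix j positions, leaving (8−j)! ways to fill the rest, and there are C(6,j) ways to pick which j.
By inclusion–exclusion, the number of valid placements is Σ_{j=0}^{6} (−1)^j C(6,j)·(8−j)!.
Computing: 40320 − 30240 + 10800 − 2400 + 360 − 36 + 2 = 18806.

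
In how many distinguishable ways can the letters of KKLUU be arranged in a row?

Letter multiplicities in KKLUU: K×2, L×1, U×2.
The number of distinct arrangements is 5!/(2!·2!) = 120/4 = 30.

30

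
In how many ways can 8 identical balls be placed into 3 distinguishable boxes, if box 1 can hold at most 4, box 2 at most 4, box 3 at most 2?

By stars and bars, unrestricted non-negative solutions to x_1+…+x_3 = 8 number C(8+2,2) = 45.
Subtract solutions that violate a single cap (substitute x_i' = x_i − (cap_i+1)): x_1 ≥ 5 gives C(5,2) = 10; x_2 ≥ 5 gives C(5,2) = 10; x_3 ≥ 3 gives C(7,2) = 21. Together 41.
Add back pairs where two caps are both exceeded: 0 + 1 + 1 = 2.
By inclusion–exclusion the count is 45 − 41 + 2 = 6.

6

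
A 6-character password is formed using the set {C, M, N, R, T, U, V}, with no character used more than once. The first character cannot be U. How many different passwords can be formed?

The first character has 7−1 = 6 choices (anything except U).
The remaining 5 characters are filled from the other 6 symbols without repetition: 6 × 5 × 4 × 3 × 2 = 720.
Total: 6 × 720 = 4320.

4320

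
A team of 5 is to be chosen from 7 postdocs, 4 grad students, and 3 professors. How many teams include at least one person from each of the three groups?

Total 5-person selections from all 14: C(14,5) = 2002.
Selections missing a whole group: no postdocs → C(7,5) = 21; no grad students → C(10,5) = 252; no professors → C(11,5) = 462.
Add back selections omitting two groups (i.e. drawn from a single group): C(7,5) + C(4,5) + C(3,5) = 21.
By inclusion–exclusion: 2002 − 735 + 21 = 1288.

1288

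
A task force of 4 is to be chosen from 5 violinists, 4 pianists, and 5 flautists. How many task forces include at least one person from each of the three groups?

550

With no constraint there are C(14,4) = 1001 possible selections.
Subtract selections that omit an entire group: no violinists → C(9,4) = 126; no pianists → C(10,4) = 210; no flautists → C(9,4) = 126.
Add back selections omitting two groups (i.e. drawn from a single group): C(5,4) + C(4,4) + C(5,4) = 11.
By inclusion–exclusion: 1001 − 462 + 11 = 550.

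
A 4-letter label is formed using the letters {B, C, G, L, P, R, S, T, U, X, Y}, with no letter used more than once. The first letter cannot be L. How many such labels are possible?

7200

The first letter has 11−1 = 10 choices (anything except L).
The remaining 3 letters are filled from the other 10 symbols without repetition: 10 × 9 × 8 = 720.
Total: 10 × 720 = 7200.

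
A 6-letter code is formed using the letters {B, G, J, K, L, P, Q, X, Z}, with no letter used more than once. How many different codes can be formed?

With no repetition, fill the 6 letters in order: 9 choices, then 8, down to 4.
9 × 8 × 7 × 6 × 5 × 4 = 60480.

60480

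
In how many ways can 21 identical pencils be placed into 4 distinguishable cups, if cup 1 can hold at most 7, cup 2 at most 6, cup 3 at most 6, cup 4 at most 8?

84

Ignoring the caps, the number of non-negative solutions to x_1+…+x_4 = 21 is C(24,3) = 2024.
Subtract solutions that violate a single cap (substitute x_i' = x_i − (cap_i+1)): x_1 ≥ 8 gives C(16,3) = 560; x_2 ≥ 7 gives C(17,3) = 680; x_3 ≥ 7 gives C(17,3) = 680; x_4 ≥ 9 gives C(15,3) = 455. Together 2375.
Add back pairs where two caps are both exceeded: 84 + 84 + 35 + 120 + 56 + 56 = 435.
By inclusion–exclusion the count is 2024 − 2375 + 435 = 84.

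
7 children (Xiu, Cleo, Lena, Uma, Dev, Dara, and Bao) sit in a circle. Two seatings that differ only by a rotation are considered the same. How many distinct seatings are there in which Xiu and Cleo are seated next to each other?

Treat {Xiu, Cleo} as one unit (2 internal orders) and seat the resulting 6 units around the table: (5)! circular arrangements.
So 2 × (5)! = 2 × 120 = 240.

240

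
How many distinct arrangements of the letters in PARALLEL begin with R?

420

Fix R in the first position and arrange the remaining 7 letters.
Those 7 letters have A appearing twice and L appearing 3 times, giving (7)!/(3!·2!) = 420.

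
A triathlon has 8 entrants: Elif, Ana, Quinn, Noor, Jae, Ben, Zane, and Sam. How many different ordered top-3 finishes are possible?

This is an ordered selection of 3 from 8: P(8,3).
That gives 8 × 7 × 6 = 336.

336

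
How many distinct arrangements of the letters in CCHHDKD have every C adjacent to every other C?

Treat the 2 copies of C as a single block. The multiset to arrange is then {CC, D, D, H, H, K}, 6 items in all.
That gives (6)!/(2!·2!) = 180 arrangements.

180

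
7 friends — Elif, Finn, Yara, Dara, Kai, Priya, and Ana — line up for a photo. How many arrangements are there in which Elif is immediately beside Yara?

1440

Place the 5 others and the Elif-Yara pair as 6 objects in a line; the pair has 2 internal arrangements.
That gives 2 × 6! = 2 × 720 = 1440.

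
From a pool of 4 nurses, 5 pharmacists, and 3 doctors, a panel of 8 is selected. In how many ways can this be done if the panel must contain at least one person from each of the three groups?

Total 8-person selections from all 12: C(12,8) = 495.
Selections missing a whole group: no nurses → C(8,8) = 1; no pharmacists → C(7,8) = 0; no doctors → C(9,8) = 9.
Add back selections omitting two groups (i.e. drawn from a single group): C(4,8) + C(5,8) + C(3,8) = 0.
By inclusion–exclusion: 495 − 10 + 0 = 485.

485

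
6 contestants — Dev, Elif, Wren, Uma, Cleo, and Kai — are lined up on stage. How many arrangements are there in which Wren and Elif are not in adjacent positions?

480

There are 6! = 720 arrangements in all. If Wren and Elif are adjacent, merging them into one block gives 2·(5)! = 240 arrangements.
So 720 − 240 = 480 arrangements keep them apart.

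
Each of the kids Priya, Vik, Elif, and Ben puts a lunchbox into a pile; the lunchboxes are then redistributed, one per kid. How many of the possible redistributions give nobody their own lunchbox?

9

This is the derangement count D_4: permutations of 4 items with no fixed point.
By inclusion–exclusion this is Σ_{j=0}^{4} (−1)^j C(4,j)·(4−j)!.
Computing: 24 − 24 + 12 − 4 + 1 = 9.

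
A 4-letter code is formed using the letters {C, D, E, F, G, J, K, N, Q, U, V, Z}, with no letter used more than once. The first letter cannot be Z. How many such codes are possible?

The first letter has 12−1 = 11 choices (anything except Z).
The remaining 3 letters are filled from the other 11 symbols without repetition: 11 × 10 × 9 = 990.
Total: 11 × 990 = 10890.

10890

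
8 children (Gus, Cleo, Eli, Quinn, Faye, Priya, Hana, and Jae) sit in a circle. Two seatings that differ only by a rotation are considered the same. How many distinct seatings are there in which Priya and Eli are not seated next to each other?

Without the restriction there are (7)! = 5040 seatings.
Those with Priya next to Eli: fuse the pair into one unit and seat 7 units around a circle — 2·(6)! = 1440.
Subtracting, 5040 − 1440 = 3600.

3600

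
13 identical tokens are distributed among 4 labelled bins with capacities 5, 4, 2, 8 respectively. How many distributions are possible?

Without the upper bounds there are C(16,3) = 560 ways to split 13 among 4 bins.
Subtract solutions that violate a single cap (substitute x_i' = x_i − (cap_i+1)): x_1 ≥ 6 gives C(10,3) = 120; x_2 ≥ 5 gives C(11,3) = 165; x_3 ≥ 3 gives C(13,3) = 286; x_4 ≥ 9 gives C(7,3) = 35. Together 606.
Add back pairs where two caps are both exceeded: 10 + 35 + 0 + 56 + 0 + 4 = 105.
By inclusion–exclusion the count is 560 − 606 + 105 = 59.

59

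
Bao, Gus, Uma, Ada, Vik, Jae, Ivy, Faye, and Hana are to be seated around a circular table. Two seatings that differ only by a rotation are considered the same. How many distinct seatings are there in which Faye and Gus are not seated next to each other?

30240

All circular seatings of 9 people number (8)! = 40320.
Those with Faye next to Gus: fuse the pair into one unit and seat 8 units around a circle — 2·(7)! = 10080.
Subtracting, 40320 − 10080 = 30240.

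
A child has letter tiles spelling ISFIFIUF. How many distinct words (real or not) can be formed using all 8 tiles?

The 8 letters of ISFIFIUF have repeats: F appearing 3 times and I appearing 3 times.
Dividing 8! = 40320 by 3!·3! = 36 for the repeated letters gives 1120.

1120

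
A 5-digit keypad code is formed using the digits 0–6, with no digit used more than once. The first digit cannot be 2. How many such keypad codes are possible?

The first digit has 7−1 = 6 choices (anything except 2).
The remaining 4 digits are filled from the other 6 symbols without repetition: 6 × 5 × 4 × 3 = 360.
Total: 6 × 360 = 2160.

2160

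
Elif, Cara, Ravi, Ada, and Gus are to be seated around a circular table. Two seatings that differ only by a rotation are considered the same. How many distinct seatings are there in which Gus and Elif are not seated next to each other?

All circular seatings of 5 people number (4)! = 24.
Those with Gus next to Elif: fuse the pair into one unit and seat 4 units around a circle — 2·(3)! = 12.
Subtracting, 24 − 12 = 12.

12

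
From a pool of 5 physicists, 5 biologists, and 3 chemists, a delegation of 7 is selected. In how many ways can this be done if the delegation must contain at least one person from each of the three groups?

1580

With no constraint there are C(13,7) = 1716 possible selections.
Selections missing a whole group: no physicists → C(8,7) = 8; no biologists → C(8,7) = 8; no chemists → C(10,7) = 120.
Add back selections omitting two groups (i.e. drawn from a single group): C(5,7) + C(5,7) + C(3,7) = 0.
By inclusion–exclusion: 1716 − 136 + 0 = 1580.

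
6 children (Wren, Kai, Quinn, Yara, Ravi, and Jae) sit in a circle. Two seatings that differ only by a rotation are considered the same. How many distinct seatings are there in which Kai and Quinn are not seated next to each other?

72

Without the restriction there are (5)! = 120 seatings.
Seatings with Kai beside Quinn: treat them as a block with 2 internal orders, giving 2 × (4)! = 48.
Subtracting, 120 − 48 = 72.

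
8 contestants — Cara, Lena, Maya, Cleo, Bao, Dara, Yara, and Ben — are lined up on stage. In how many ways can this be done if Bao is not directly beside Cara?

Of the 8! = 40320 arrangements, those with Bao and Cara adjacent number 2 × 7! = 10080 (treat the pair as a block with 2 internal orders).
Complementary counting: 40320 − 10080 = 30240.

30240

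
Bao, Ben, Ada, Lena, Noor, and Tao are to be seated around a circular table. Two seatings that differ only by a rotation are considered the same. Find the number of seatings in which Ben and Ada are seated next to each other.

Glue Ben and Ada into a block (2 internal orders). Seating 5 units around a circle gives (4)! arrangements.
So 2 × (4)! = 2 × 24 = 48.

48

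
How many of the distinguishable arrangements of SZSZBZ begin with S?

20

Fix S in the first position and arrange the remaining 5 letters.
Those 5 letters have Z appearing 3 times, giving (5)!/(3!) = 20.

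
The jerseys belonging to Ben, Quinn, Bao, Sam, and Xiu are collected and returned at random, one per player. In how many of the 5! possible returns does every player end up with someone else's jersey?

44

This is the derangement count D_5: permutations of 5 items with no fixed point.
By inclusion–exclusion this is Σ_{j=0}^{5} (−1)^j C(5,j)·(5−j)!.
Computing: 120 − 120 + 60 − 20 + 5 − 1 = 44.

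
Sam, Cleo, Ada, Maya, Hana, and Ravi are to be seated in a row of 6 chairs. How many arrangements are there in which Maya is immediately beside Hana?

240

Treat {Maya, Hana} as a single unit. There are 5 units to order, and the pair itself can be ordered 2 ways.
So the count is 2·(5)! = 240.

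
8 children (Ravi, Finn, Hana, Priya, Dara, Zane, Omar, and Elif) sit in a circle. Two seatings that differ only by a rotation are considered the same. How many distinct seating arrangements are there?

5040

Around a circle, 8 distinct people have 8!/8 = (7)! = 5040 rotationally distinct seatings.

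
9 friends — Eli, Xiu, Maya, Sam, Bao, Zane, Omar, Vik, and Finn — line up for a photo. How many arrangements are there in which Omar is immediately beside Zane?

80640

Place the 7 others and the Omar-Zane pair as 8 objects in a line; the pair has 2 internal arrangements.
That gives 2 × 8! = 2 × 40320 = 80640.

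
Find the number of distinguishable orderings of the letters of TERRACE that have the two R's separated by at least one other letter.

900

Total arrangements of TERRACE: 7!/(2!·2!) = 1260.
If the two R's are adjacent, glue them into one block, leaving 6 items to arrange: (6)!/(2!) = 360 ways.
Subtracting, 1260 − 360 = 900 arrangements keep the R's apart.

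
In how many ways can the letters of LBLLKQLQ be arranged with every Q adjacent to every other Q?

210

Treat the 2 copies of Q as a single block. The multiset to arrange is then {QQ, B, K, L, L, L, L}, 7 items in all.
That gives (7)!/(4!) = 210 arrangements.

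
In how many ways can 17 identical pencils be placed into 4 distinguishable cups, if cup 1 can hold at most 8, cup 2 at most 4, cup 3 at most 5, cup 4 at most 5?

55

Ignoring the caps, the number of non-negative solutions to x_1+…+x_4 = 17 is C(20,3) = 1140.
Subtract solutions that violate a single cap (substitute x_i' = x_i − (cap_i+1)): x_1 ≥ 9 gives C(11,3) = 165; x_2 ≥ 5 gives C(15,3) = 455; x_3 ≥ 6 gives C(14,3) = 364; x_4 ≥ 6 gives C(14,3) = 364. Together 1348.
Add back pairs where two caps are both exceeded: 20 + 10 + 10 + 84 + 84 + 56 = 264.
Subtract triples: 0 + 0 + 0 + 1 = 1.
By inclusion–exclusion the count is 1140 − 1348 + 264 − 1 = 55.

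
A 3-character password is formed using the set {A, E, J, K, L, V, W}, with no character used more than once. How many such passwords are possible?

Choose and order 3 of the 7 symbols: the first character has 7 options, the next 6, then 5.
That product is 7 × 6 × 5 = 210.

210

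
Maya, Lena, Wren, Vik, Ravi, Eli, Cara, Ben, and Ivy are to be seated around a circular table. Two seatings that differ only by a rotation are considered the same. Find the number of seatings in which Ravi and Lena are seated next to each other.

10080

Glue Ravi and Lena into a block (2 internal orders). Seating 8 units around a circle gives (7)! arrangements.
So 2 × (7)! = 2 × 5040 = 10080.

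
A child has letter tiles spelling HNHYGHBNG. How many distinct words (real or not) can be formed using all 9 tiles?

15120

HNHYGHBNG has 9 letters with G appearing twice, H appearing 3 times, and N appearing twice.
Dividing 9! = 362880 by 3!·2!·2! = 24 for the repeated letters gives 15120.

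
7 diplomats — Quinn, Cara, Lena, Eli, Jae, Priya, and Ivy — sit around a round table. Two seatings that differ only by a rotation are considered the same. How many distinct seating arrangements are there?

Fix one person's seat to break rotational symmetry; the remaining 6 people can be arranged in (6)! = 720 ways.

720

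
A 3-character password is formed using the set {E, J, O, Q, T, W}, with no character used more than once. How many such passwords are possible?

With no repetition, fill the 3 characters in order: 6 choices, then 5, down to 4.
That product is 6 × 5 × 4 = 120.

120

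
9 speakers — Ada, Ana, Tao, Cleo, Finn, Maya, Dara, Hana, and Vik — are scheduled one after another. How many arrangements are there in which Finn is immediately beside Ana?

80640

Treat {Finn, Ana} as a single unit. There are 8 units to order, and the pair itself can be ordered 2 ways.
That gives 2 × 8! = 2 × 40320 = 80640.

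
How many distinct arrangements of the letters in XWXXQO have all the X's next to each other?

24

Treat the 3 copies of X as a single block. The multiset to arrange is then {XXX, O, Q, W}, 4 items in all.
All 4 items are distinct, so there are (4)! = 24 arrangements.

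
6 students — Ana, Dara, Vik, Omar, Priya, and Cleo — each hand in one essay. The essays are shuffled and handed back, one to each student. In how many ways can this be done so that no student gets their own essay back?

265

This is the derangement count D_6: permutations of 6 items with no fixed point.
By inclusion–exclusion this is Σ_{j=0}^{6} (−1)^j C(6,j)·(6−j)!.
Computing: 720 − 720 + 360 − 120 + 30 − 6 + 1 = 265.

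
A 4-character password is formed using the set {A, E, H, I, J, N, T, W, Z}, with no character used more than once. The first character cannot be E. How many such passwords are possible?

The first character has 9−1 = 8 choices (anything except E).
The remaining 3 characters are filled from the other 8 symbols without repetition: 8 × 7 × 6 = 336.
Total: 8 × 336 = 2688.

2688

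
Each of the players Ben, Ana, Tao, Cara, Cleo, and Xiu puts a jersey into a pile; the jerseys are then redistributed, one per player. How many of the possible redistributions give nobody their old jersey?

Count assignments avoiding every fixed point. For any j of the 6 players fixed to their old jersey, the other 6−j can be arranged in (6−j)! ways.
By inclusion–exclusion this is Σ_{j=0}^{6} (−1)^j C(6,j)·(6−j)!.
Computing: 720 − 720 + 360 − 120 + 30 − 6 + 1 = 265.

265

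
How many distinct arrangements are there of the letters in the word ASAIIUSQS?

15120

ASAIIUSQS has 9 letters with A appearing twice, I appearing twice, and S appearing 3 times.
So there are 9! / (3!·2!·2!) = 15120 distinguishable arrangements.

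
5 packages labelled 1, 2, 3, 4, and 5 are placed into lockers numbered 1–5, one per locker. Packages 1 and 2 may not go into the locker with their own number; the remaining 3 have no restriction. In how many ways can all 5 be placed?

78

Let Aᵢ (for i ∈ {1, 2}) be the placements that put package i in its forbidden locker. Any j of these fix j positions, leaving (5−j)! ways to fill the rest, and there are C(2,j) ways to pick which j.
By inclusion–exclusion, the number of valid placements is Σ_{j=0}^{2} (−1)^j C(2,j)·(5−j)!.
Computing: 120 − 48 + 6 = 78.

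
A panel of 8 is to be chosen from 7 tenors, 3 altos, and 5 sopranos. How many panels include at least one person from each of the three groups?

Total 8-person selections from all 15: C(15,8) = 6435.
Subtract selections that omit an entire group: no tenors → C(8,8) = 1; no altos → C(12,8) = 495; no sopranos → C(10,8) = 45.
Add back selections omitting two groups (i.e. drawn from a single group): C(7,8) + C(3,8) + C(5,8) = 0.
By inclusion–exclusion: 6435 − 541 + 0 = 5894.

5894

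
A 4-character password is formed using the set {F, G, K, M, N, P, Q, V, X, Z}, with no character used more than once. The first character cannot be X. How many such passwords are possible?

4536

The first character has 10−1 = 9 choices (anything except X).
The remaining 3 characters are filled from the other 9 symbols without repetition: 9 × 8 × 7 = 504.
Total: 9 × 504 = 4536.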